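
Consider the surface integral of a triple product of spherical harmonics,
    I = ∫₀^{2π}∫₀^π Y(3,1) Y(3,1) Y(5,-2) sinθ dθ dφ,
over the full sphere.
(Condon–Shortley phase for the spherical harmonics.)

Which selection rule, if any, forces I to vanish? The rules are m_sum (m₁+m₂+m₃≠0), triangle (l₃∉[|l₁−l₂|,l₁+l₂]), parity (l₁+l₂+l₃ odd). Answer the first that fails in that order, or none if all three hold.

parity

azimuthal sum: 1 + 1 − 2 = 0  ✓
0 ≤ 5 ≤ 6 (triangle on l)  ✓
L = 3 + 3 + 5 = 11 (odd)  ✗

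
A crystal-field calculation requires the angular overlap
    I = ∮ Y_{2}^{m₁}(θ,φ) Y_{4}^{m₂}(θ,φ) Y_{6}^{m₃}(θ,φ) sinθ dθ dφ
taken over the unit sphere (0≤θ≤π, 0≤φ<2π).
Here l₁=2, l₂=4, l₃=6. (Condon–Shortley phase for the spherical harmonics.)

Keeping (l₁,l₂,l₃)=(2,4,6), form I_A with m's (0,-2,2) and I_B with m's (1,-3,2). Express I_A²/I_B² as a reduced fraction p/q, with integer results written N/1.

21/4

Shared (l₁,l₂,l₃)=(2,4,6): N and (l;000)² cancel in I_A²/I_B².
A: Δ = 0!·4!·8!/13! = 1/6435; Racah Σ t=0..0: t=0:+1/5760 = 1/5760; ⇒ 3j(2 4 6; 0 -2 2)² = 56/2145, sgn +1
B: Δ = 0!·4!·8!/13! = 1/6435; Racah Σ t=0..0: t=0:+1/30240 = 1/30240; ⇒ 3j(2 4 6; 1 -3 2)² = 32/6435, sgn +1
I_A²/I_B² = (56/2145)/(32/6435) = 21/4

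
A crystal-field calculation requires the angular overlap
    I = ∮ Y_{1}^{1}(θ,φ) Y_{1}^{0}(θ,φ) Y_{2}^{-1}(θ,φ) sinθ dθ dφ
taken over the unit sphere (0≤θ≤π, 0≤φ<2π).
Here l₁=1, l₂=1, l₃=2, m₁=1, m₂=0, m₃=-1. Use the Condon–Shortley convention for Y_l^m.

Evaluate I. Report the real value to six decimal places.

-0.218510

Rules hold: Σm=0, L=4 even, 0≤2≤2.
N = 3·3·5 = 45
Δ = 0!·2!·2!/5! = 1/30
Racah Σ t=0..0: t=0:+1/1 = 1/1
⇒ 3j(1 1 2; 0 0 0)² = 2/15, sgn +1
Racah Σ t=0..0: t=0:+1/2 = 1/2
⇒ 3j(1 1 2; 1 0 -1)² = 1/10, sgn -1
4πI² = N·(3j₀)²·(3jₘ)² = 3/5
I = -1·√(0.6/4π) = -0.21850969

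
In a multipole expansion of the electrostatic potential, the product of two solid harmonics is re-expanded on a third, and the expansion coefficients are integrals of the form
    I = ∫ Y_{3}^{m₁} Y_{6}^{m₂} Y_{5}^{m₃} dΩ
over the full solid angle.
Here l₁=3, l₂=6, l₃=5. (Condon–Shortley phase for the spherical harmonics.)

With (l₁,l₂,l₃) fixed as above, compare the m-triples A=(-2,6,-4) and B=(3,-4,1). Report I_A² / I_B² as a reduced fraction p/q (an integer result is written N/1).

33/28

Shared (l₁,l₂,l₃)=(3,6,5): N and (l;000)² cancel in I_A²/I_B².
A: Δ = 4!·2!·8!/15! = 1/675675; Racah Σ t=4..4: t=4:+1/967680 = 1/967680; ⇒ 3j(3 6 5; -2 6 -4)² = 3/91, sgn -1
B: Δ = 4!·2!·8!/15! = 1/675675; Racah Σ t=0..0: t=0:+1/69120 = 1/69120; ⇒ 3j(3 6 5; 3 -4 1)² = 4/143, sgn +1
I_A²/I_B² = (3/91)/(4/143) = 33/28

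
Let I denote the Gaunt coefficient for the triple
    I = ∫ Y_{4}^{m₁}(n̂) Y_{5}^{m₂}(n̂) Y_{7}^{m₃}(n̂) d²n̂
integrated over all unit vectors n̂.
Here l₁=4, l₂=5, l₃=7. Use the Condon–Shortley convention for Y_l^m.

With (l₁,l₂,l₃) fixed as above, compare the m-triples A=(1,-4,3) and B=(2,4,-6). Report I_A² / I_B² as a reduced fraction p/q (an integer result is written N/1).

Shared (l₁,l₂,l₃)=(4,5,7): N and (l;000)² cancel in I_A²/I_B².
A: Δ = 2!·6!·8!/17! = 1/6126120; Racah Σ t=0..1: t=0:+1/362880 t=1:−1/1935360 = 13/5806080; ⇒ 3j(4 5 7; 1 -4 3)² = 195/10472, sgn +1
B: Δ = 2!·6!·8!/17! = 1/6126120; Racah Σ t=1..2: t=1:−1/4838400 t=2:+1/7257600 = -1/14515200; ⇒ 3j(4 5 7; 2 4 -6)² = 3/1190, sgn +1
I_A²/I_B² = (195/10472)/(3/1190) = 325/44

325/44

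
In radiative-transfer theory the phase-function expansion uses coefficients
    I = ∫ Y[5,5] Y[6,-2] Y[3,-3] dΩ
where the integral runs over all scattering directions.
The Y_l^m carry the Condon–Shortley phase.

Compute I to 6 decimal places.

-0.036034

Rules hold: Σm=0, L=14 even, 1≤3≤11.
N = 11·13·7 = 1001
Δ = 8!·2!·4!/15! = 1/675675
Racah Σ t=3..5: t=3:−1/8640 t=4:+1/2304 t=5:−1/8640 = 7/34560
⇒ 3j(5 6 3; 0 0 0)² = 7/429, sgn -1
Racah Σ t=0..0: t=0:+1/1935360 = 1/1935360
⇒ 3j(5 6 3; 5 -2 -3)² = 1/1001, sgn +1
4πI² = N·(3j₀)²·(3jₘ)² = 7/429
I = -1·√(0.016317/4π) = -0.03603425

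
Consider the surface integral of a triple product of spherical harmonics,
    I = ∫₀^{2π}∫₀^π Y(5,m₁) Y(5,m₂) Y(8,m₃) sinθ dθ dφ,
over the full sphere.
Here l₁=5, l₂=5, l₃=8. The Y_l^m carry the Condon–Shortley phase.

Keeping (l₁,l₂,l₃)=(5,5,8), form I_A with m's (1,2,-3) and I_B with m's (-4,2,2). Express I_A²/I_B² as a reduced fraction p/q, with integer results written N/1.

Shared (l₁,l₂,l₃)=(5,5,8): N and (l;000)² cancel in I_A²/I_B².
A: Δ = 2!·8!·8!/19! = 1/37413090; Racah Σ t=0..2: t=0:+1/5806080 t=1:−1/1036800 t=2:+1/2073600 = -1/3225600; ⇒ 3j(5 5 8; 1 2 -3)² = 27/4199, sgn +1
B: Δ = 2!·8!·8!/19! = 1/37413090; Racah Σ t=1..2: t=1:−1/58060800 t=2:+1/7257600 = 1/8294400; ⇒ 3j(5 5 8; -4 2 2)² = 1029/92378, sgn +1
I_A²/I_B² = (27/4199)/(1029/92378) = 198/343

198/343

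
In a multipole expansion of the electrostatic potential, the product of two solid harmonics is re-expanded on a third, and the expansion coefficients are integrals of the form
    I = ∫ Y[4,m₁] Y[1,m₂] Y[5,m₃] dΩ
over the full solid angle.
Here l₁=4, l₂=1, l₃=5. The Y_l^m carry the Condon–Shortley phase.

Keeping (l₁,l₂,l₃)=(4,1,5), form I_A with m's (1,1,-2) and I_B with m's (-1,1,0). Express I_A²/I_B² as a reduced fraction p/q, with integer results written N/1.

Same 4,1,5: normalisation and zero-m 3j drop out of the ratio.
A: Δ: 0! 8! 2! / 11! → 1/495; sum: t=0:+1/1440 = 1/1440; 3j²(4 1 5; 1 1 -2) = Δ·Π!·Σ² = 7/165  (sign -1)
B: Δ: 0! 8! 2! / 11! → 1/495; sum: t=0:+1/1440 = 1/1440; 3j²(4 1 5; -1 1 0) = Δ·Π!·Σ² = 2/99  (sign -1)
I_A²/I_B² = (7/165)/(2/99) = 21/10

21/10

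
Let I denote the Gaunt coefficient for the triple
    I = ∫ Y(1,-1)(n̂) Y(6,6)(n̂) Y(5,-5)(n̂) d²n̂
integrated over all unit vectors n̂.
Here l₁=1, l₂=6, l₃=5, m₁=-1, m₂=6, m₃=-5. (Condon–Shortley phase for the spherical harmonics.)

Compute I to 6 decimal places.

0.331940

Rules hold: Σm=0, L=12 even, 5≤5≤7.
N = 3·13·11 = 429
Δ = 2!·0!·10!/13! = 1/858
Racah Σ t=1..1: t=1:−1/14400 = -1/14400
⇒ 3j(1 6 5; 0 0 0)² = 6/143, sgn +1
Racah Σ t=2..2: t=2:+1/7257600 = 1/7257600
⇒ 3j(1 6 5; -1 6 -5)² = 1/13, sgn +1
4πI² = N·(3j₀)²·(3jₘ)² = 18/13
I = +1·√(1.38462/4π) = 0.33194004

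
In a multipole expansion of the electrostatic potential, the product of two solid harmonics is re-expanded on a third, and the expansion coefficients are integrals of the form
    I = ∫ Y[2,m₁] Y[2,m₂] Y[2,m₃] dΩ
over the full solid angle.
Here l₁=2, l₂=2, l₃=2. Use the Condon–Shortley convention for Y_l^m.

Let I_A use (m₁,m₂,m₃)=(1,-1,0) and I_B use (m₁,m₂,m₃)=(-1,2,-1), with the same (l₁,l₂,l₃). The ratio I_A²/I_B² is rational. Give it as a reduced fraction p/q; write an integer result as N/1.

1/6

Same 2,2,2: normalisation and zero-m 3j drop out of the ratio.
A: Δ: 2! 2! 2! / 7! → 1/630; sum: t=0:+1/2 t=1:−1/4 = 1/4; 3j²(2 2 2; 1 -1 0) = Δ·Π!·Σ² = 1/70  (sign +1)
B: Δ: 2! 2! 2! / 7! → 1/630; sum: t=2:+1/4 = 1/4; 3j²(2 2 2; -1 2 -1) = Δ·Π!·Σ² = 3/35  (sign -1)
I_A²/I_B² = (1/70)/(3/35) = 1/6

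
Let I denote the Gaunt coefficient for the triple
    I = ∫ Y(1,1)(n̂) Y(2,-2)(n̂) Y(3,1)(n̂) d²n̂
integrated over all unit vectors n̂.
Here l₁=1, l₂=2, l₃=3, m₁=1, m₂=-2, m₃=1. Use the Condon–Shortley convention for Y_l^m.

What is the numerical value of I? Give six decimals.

m-sum 0 ✓  L=6 even ✓  1≤3≤3 ✓
Π(2lᵢ+1) = 3×5×7 = 105
triangle coeff Δ(1,2,3) = 1/105
Σ_t [0,0]: t=0:+1/4 = 1/4
(3j)²=3/35 [(1 2 3; 0 0 0)], sign=-1
Σ_t [0,0]: t=0:+1/48 = 1/48
(3j)²=1/105 [(1 2 3; 1 -2 1)], sign=+1
⇒ 4πI² = 3/35
I = (-1)√(3/35/(4π)) = -0.08258890

-0.082589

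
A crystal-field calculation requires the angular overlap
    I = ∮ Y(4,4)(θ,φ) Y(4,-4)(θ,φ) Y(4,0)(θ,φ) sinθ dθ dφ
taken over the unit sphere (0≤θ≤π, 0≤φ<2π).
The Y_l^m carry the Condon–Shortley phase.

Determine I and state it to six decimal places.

0.106525

Rules hold: Σm=0, L=12 even, 0≤4≤8.
N = 9·9·9 = 729
Δ = 4!·4!·4!/13! = 1/450450
Racah Σ t=0..4: t=0:+1/13824 t=1:−1/216 t=2:+1/64 t=3:−1/216 t=4:+1/13824 = 5/768
⇒ 3j(4 4 4; 0 0 0)² = 18/1001, sgn +1
Racah Σ t=0..0: t=0:+1/13824 = 1/13824
⇒ 3j(4 4 4; 4 -4 0)² = 14/1287, sgn +1
4πI² = N·(3j₀)²·(3jₘ)² = 2916/20449
I = +1·√(0.142599/4π) = 0.10652531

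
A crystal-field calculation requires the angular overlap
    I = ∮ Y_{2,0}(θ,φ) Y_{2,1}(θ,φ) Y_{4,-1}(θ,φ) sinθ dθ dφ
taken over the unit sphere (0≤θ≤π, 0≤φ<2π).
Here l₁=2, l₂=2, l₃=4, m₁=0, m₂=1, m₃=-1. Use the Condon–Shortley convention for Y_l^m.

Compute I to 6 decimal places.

m-sum 0 ✓  L=8 even ✓  0≤4≤4 ✓
Π(2lᵢ+1) = 5×5×9 = 225
triangle coeff Δ(2,2,4) = 1/630
Σ_t [0,0]: t=0:+1/16 = 1/16
(3j)²=2/35 [(2 2 4; 0 0 0)], sign=+1
Σ_t [0,0]: t=0:+1/24 = 1/24
(3j)²=1/21 [(2 2 4; 0 1 -1)], sign=-1
⇒ 4πI² = 30/49
I = (-1)√(30/49/(4π)) = -0.22072812

-0.220728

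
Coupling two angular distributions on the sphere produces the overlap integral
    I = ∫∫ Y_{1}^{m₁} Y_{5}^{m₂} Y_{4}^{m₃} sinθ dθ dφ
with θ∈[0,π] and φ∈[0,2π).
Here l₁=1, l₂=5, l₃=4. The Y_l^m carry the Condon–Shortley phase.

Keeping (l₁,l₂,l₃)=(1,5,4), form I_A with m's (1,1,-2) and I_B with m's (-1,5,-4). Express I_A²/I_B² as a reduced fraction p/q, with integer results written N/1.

Shared (l₁,l₂,l₃)=(1,5,4): N and (l;000)² cancel in I_A²/I_B².
A: Δ = 2!·0!·8!/11! = 1/495; Racah Σ t=0..0: t=0:+1/2880 = 1/2880; ⇒ 3j(1 5 4; 1 1 -2)² = 2/165, sgn +1
B: Δ = 2!·0!·8!/11! = 1/495; Racah Σ t=2..2: t=2:+1/80640 = 1/80640; ⇒ 3j(1 5 4; -1 5 -4)² = 1/11, sgn +1
I_A²/I_B² = (2/165)/(1/11) = 2/15

2/15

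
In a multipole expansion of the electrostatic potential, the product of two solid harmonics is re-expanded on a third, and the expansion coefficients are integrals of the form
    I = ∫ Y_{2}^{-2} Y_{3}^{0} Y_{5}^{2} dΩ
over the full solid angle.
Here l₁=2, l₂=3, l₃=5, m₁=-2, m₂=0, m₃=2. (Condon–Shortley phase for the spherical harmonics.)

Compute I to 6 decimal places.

Rules hold: Σm=0, L=10 even, 1≤5≤5.
N = 5·7·11 = 385
Δ = 0!·4!·6!/11! = 1/2310
Racah Σ t=0..0: t=0:+1/144 = 1/144
⇒ 3j(2 3 5; 0 0 0)² = 10/231, sgn -1
Racah Σ t=0..0: t=0:+1/864 = 1/864
⇒ 3j(2 3 5; -2 0 2)² = 1/66, sgn -1
4πI² = N·(3j₀)²·(3jₘ)² = 25/99
I = +1·√(0.252525/4π) = 0.14175797

0.141758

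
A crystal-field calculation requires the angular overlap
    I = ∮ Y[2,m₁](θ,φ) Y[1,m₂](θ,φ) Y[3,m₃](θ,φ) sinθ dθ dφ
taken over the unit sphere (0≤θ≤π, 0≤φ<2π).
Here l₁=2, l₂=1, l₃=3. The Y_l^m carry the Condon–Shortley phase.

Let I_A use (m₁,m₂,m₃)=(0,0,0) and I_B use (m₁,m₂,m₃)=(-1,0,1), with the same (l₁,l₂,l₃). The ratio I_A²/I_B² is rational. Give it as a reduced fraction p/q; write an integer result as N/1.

9/8

Shared (l₁,l₂,l₃)=(2,1,3): N and (l;000)² cancel in I_A²/I_B².
A: Δ = 0!·4!·2!/7! = 1/105; Racah Σ t=0..0: t=0:+1/4 = 1/4; ⇒ 3j(2 1 3; 0 0 0)² = 3/35, sgn -1
B: Δ = 0!·4!·2!/7! = 1/105; Racah Σ t=0..0: t=0:+1/6 = 1/6; ⇒ 3j(2 1 3; -1 0 1)² = 8/105, sgn +1
I_A²/I_B² = (3/35)/(8/105) = 9/8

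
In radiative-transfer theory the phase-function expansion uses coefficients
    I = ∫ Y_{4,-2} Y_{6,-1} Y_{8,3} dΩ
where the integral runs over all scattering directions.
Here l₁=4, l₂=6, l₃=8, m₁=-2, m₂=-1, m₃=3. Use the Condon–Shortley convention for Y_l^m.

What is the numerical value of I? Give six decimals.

m-sum 0 ✓  L=18 even ✓  2≤8≤10 ✓
Π(2lᵢ+1) = 9×13×17 = 1989
triangle coeff Δ(4,6,8) = 1/23279256
Σ_t [0,2]: t=0:+1/1658880 t=1:−1/518400 t=2:+1/1658880 = -1/1382400
(3j)²=504/46189 [(4 6 8; 0 0 0)], sign=-1
Σ_t [0,2]: t=0:+1/20736000 t=1:−1/2073600 t=2:+1/2903040 = -13/145152000
(3j)²=13/9044 [(4 6 8; -2 -1 3)], sign=+1
⇒ 4πI² = 2106/67507
I = (-1)√(2106/67507/(4π)) = -0.04982529

-0.049825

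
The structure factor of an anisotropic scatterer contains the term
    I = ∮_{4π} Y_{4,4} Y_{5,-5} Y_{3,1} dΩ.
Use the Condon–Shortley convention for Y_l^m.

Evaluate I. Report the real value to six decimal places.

Checks pass: Σm=0; 12 even; l₃=3∈[1,9].
(2·4+1)(2·5+1)(2·3+1) = 693
Δ: 6! 2! 4! / 13! → 1/180180
sum: t=2:+1/576 t=3:−1/144 t=4:+1/576 = -1/288
3j²(4 5 3; 0 0 0) = Δ·Π!·Σ² = 20/1001  (sign +1)
sum: t=0:+1/34560 = 1/34560
3j²(4 5 3; 4 -5 1) = Δ·Π!·Σ² = 14/429  (sign +1)
combine: 4πI² = 693·20/1001·14/429 = 840/1859
take √, sign +1: I = 0.18962475

0.189625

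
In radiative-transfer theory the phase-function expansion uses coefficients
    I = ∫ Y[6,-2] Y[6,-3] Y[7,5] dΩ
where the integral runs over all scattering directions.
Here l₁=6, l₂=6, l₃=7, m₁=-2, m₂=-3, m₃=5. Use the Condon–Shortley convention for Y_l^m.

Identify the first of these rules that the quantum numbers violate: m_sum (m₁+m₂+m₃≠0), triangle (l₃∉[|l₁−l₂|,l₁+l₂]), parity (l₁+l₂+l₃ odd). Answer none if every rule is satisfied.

parity

m₁+m₂+m₃ = -2 − 3 + 5 = 0  ✓
triangle: |6−6|=0 ≤ l₃=7 ≤ 6+6=12  ✓
parity: l₁+l₂+l₃ = 19 is odd  ✗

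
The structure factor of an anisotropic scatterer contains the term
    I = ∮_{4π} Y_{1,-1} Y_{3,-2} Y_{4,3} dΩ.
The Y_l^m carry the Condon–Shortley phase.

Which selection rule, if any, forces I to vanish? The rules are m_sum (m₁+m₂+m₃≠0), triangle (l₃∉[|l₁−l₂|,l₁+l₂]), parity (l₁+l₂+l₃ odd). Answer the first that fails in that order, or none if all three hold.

none

m₁+m₂+m₃ = -1 − 2 + 3 = 0  ✓
triangle: |1−3|=2 ≤ l₃=4 ≤ 1+3=4  ✓
parity: l₁+l₂+l₃ = 8 is even  ✓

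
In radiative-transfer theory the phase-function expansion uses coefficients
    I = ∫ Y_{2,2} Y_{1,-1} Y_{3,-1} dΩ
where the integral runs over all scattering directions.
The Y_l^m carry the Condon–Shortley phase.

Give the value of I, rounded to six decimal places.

Checks pass: Σm=0; 6 even; l₃=3∈[1,3].
(2·2+1)(2·1+1)(2·3+1) = 105
Δ: 0! 4! 2! / 7! → 1/105
sum: t=0:+1/4 = 1/4
3j²(2 1 3; 0 0 0) = Δ·Π!·Σ² = 3/35  (sign -1)
sum: t=0:+1/48 = 1/48
3j²(2 1 3; 2 -1 -1) = Δ·Π!·Σ² = 1/105  (sign +1)
combine: 4πI² = 105·3/35·1/105 = 3/35
take √, sign -1: I = -0.08258890

-0.082589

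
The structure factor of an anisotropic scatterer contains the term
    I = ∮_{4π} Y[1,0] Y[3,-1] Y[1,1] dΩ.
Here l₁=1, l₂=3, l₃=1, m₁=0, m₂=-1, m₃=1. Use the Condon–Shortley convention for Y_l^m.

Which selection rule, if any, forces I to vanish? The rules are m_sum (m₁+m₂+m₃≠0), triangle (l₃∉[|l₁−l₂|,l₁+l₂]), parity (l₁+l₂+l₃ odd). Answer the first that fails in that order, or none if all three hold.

azimuthal sum: 0 − 1 + 1 = 0  ✓
2 ≤ 1 ≤ 4 (triangle on l)  ✗
L = 1 + 3 + 1 = 5 (odd)

triangle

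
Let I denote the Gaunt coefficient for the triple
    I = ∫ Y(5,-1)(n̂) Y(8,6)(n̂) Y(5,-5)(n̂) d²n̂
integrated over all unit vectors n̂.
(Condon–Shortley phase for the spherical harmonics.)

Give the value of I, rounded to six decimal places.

-0.193994

m-sum 0 ✓  L=18 even ✓  3≤5≤13 ✓
Π(2lᵢ+1) = 11×17×11 = 2057
triangle coeff Δ(5,8,5) = 1/37413090
Σ_t [3,5]: t=3:−1/1036800 t=4:+1/331776 t=5:−1/1036800 = 1/921600
(3j)²=490/46189 [(5 8 5; 0 0 0)], sign=-1
Σ_t [6,6]: t=6:+1/116121600 = 1/116121600
(3j)²=7/323 [(5 8 5; -1 6 -5)], sign=+1
⇒ 4πI² = 37730/79781
I = (-1)√(37730/79781/(4π)) = -0.19399419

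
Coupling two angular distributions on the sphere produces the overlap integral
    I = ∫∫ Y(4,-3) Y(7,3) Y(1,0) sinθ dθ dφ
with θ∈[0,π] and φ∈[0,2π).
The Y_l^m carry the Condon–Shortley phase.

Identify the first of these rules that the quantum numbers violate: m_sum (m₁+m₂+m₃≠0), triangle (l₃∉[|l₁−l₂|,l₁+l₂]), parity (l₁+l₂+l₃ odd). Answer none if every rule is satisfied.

triangle

m₁+m₂+m₃ = -3 + 3 + 0 = 0  ✓
triangle: |4−7|=3 ≤ l₃=1 ≤ 4+7=11  ✗
parity: l₁+l₂+l₃ = 12 is even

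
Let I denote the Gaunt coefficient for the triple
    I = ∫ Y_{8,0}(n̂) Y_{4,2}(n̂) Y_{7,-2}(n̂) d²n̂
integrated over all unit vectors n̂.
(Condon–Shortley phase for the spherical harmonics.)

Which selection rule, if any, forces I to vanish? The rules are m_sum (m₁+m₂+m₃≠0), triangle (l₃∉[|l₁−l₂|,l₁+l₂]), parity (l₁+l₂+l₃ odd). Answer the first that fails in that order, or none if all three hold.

Σmᵢ = 0  ✓
l₃∈[|l₁−l₂|,l₁+l₂]=[4,12], have l₃=7  ✓
Σlᵢ = 19 ⇒ odd  ✗

parity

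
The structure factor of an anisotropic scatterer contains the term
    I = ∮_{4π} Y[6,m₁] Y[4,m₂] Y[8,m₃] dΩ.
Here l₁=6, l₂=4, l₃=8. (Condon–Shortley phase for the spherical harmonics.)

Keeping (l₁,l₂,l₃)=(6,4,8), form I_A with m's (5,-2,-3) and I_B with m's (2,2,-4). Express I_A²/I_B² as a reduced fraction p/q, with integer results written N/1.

5819/5476

l's match ⇒ only the (l;m) 3-j factors differ between A and B.
A: triangle coeff Δ(6,4,8) = 1/23279256; Σ_t [0,1]: t=0:+1/34836480 t=1:−1/435456000 = 23/870912000; (3j)²=5819/705432 [(6 4 8; 5 -2 -3)], sign=-1
B: triangle coeff Δ(6,4,8) = 1/23279256; Σ_t [0,2]: t=0:+1/24883200 t=1:−1/3628800 t=2:+1/7741440 = -37/348364800; (3j)²=1369/176358 [(6 4 8; 2 2 -4)], sign=-1
I_A²/I_B² = (5819/705432)/(1369/176358) = 5819/5476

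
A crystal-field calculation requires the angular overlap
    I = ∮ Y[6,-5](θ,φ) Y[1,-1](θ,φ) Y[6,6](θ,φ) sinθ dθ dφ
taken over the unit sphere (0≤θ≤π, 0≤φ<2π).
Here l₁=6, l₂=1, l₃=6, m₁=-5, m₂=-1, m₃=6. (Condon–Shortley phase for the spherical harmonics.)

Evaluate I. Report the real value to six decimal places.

0.000000

Σlᵢ=13 odd — θ-integrand is odd under cosθ→−cosθ; I=0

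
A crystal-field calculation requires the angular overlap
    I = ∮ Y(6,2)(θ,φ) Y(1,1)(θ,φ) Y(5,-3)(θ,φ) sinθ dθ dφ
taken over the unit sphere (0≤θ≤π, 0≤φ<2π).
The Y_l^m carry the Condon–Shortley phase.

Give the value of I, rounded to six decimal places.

m-sum 0 ✓  L=12 even ✓  5≤5≤7 ✓
Π(2lᵢ+1) = 13×3×11 = 429
triangle coeff Δ(6,1,5) = 1/858
Σ_t [1,1]: t=1:−1/14400 = -1/14400
(3j)²=6/143 [(6 1 5; 0 0 0)], sign=+1
Σ_t [2,2]: t=2:+1/161280 = 1/161280
(3j)²=1/143 [(6 1 5; 2 1 -3)], sign=+1
⇒ 4πI² = 18/143
I = (+1)√(18/143/(4π)) = 0.10008369

0.100084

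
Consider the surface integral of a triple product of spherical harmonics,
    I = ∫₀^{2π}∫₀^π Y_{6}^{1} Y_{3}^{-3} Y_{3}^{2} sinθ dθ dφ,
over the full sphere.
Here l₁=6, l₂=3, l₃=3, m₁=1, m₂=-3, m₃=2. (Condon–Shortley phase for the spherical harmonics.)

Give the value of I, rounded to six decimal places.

-0.031364

Rules hold: Σm=0, L=12 even, 3≤3≤9.
N = 13·7·7 = 637
Δ = 6!·6!·0!/13! = 1/12012
Racah Σ t=3..3: t=3:−1/1296 = -1/1296
⇒ 3j(6 3 3; 0 0 0)² = 100/3003, sgn +1
Racah Σ t=0..0: t=0:+1/86400 = 1/86400
⇒ 3j(6 3 3; 1 -3 2)² = 1/1716, sgn -1
4πI² = N·(3j₀)²·(3jₘ)² = 175/14157
I = -1·√(0.0123614/4π) = -0.03136379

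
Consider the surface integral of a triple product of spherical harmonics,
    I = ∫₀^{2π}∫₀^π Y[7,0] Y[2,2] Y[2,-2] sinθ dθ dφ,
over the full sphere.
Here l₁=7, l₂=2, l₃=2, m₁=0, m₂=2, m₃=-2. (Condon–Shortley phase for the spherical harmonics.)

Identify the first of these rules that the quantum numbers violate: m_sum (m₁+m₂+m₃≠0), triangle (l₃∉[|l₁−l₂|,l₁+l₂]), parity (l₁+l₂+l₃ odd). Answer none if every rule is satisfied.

triangle

Σmᵢ = 0  ✓
l₃∈[|l₁−l₂|,l₁+l₂]=[5,9], have l₃=2  ✗
Σlᵢ = 11 ⇒ odd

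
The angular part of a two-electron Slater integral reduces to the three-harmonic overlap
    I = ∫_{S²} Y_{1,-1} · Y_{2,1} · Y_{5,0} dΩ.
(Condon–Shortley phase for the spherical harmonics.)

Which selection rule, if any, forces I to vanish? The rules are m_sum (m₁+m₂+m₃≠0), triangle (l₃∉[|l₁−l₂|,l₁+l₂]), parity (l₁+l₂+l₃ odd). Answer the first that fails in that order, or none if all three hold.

azimuthal sum: -1 + 1 + 0 = 0  ✓
1 ≤ 5 ≤ 3 (triangle on l)  ✗
L = 1 + 2 + 5 = 8 (even)

triangle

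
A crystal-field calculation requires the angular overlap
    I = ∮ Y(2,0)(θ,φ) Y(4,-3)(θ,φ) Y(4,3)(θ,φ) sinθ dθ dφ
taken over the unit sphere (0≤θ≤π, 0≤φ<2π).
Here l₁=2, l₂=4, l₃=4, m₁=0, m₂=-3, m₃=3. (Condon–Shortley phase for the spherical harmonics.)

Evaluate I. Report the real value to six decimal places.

0.057344

Checks pass: Σm=0; 10 even; l₃=4∈[2,6].
(2·2+1)(2·4+1)(2·4+1) = 405
Δ: 2! 2! 6! / 11! → 1/13860
sum: t=0:+1/192 t=1:−1/36 t=2:+1/192 = -5/288
3j²(2 4 4; 0 0 0) = Δ·Π!·Σ² = 20/693  (sign -1)
sum: t=0:+1/480 t=1:−1/720 = 1/1440
3j²(2 4 4; 0 -3 3) = Δ·Π!·Σ² = 7/1980  (sign -1)
combine: 4πI² = 405·20/693·7/1980 = 5/121
take √, sign +1: I = 0.05734392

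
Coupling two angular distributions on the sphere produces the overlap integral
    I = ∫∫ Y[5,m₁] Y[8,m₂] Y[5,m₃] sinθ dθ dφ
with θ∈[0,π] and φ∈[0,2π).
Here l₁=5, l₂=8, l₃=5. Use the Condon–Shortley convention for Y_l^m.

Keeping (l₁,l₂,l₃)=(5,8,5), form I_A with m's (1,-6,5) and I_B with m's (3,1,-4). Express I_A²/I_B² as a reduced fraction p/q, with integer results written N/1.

Same 5,8,5: normalisation and zero-m 3j drop out of the ratio.
A: Δ: 8! 2! 8! / 19! → 1/37413090; sum: t=2:+1/116121600 = 1/116121600; 3j²(5 8 5; 1 -6 5) = Δ·Π!·Σ² = 7/323  (sign +1)
B: Δ: 8! 2! 8! / 19! → 1/37413090; sum: t=1:−1/203212800 t=2:+1/14515200 = 13/203212800; 3j²(5 8 5; 3 1 -4) = Δ·Π!·Σ² = 104/17765  (sign -1)
I_A²/I_B² = (7/323)/(104/17765) = 385/104

385/104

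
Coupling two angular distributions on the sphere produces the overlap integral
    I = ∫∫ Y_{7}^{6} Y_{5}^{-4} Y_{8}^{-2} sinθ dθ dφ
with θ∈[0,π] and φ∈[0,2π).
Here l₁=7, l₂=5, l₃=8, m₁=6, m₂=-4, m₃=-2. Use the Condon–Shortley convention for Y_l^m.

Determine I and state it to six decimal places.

0.100271

Rules hold: Σm=0, L=20 even, 2≤8≤12.
N = 15·11·17 = 2805
Δ = 4!·10!·6!/21! = 1/814773960
Racah Σ t=0..4: t=0:+1/87091200 t=1:−1/4976640 t=2:+1/2073600 t=3:−1/4976640 t=4:+1/87091200 = 1/9676800
⇒ 3j(7 5 8; 0 0 0)² = 360/46189, sgn +1
Racah Σ t=0..1: t=0:+1/1045094400 t=1:−1/15676416000 = 1/1119744000
⇒ 3j(7 5 8; 6 -4 -2)² = 28/4845, sgn +1
4πI² = N·(3j₀)²·(3jₘ)² = 10080/79781
I = +1·√(0.126346/4π) = 0.10027106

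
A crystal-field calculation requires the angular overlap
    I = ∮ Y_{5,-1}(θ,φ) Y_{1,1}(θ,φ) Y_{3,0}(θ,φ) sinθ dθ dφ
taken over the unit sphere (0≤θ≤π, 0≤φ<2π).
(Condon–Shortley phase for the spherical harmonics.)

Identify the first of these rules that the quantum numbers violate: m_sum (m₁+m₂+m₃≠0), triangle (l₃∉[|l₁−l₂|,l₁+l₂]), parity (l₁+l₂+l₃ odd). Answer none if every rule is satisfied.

m₁+m₂+m₃ = -1 + 1 + 0 = 0  ✓
triangle: |5−1|=4 ≤ l₃=3 ≤ 5+1=6  ✗
parity: l₁+l₂+l₃ = 9 is odd

triangle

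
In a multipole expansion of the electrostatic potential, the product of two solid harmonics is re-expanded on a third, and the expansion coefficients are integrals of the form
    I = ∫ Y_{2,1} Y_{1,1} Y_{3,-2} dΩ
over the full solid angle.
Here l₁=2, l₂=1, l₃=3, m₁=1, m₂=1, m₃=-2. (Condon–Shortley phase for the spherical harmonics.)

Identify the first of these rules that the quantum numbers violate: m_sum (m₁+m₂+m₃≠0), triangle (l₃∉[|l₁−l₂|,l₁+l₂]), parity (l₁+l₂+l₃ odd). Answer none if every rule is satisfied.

Σmᵢ = 0  ✓
l₃∈[|l₁−l₂|,l₁+l₂]=[1,3], have l₃=3  ✓
Σlᵢ = 6 ⇒ even  ✓

none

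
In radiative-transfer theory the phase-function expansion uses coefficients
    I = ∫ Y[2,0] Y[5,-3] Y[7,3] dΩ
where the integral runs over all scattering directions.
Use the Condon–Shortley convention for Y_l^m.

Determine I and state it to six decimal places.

Checks pass: Σm=0; 14 even; l₃=7∈[3,7].
(2·2+1)(2·5+1)(2·7+1) = 825
Δ: 0! 4! 10! / 15! → 1/15015
sum: t=0:+1/57600 = 1/57600
3j²(2 5 7; 0 0 0) = Δ·Π!·Σ² = 21/715  (sign -1)
sum: t=0:+1/322560 = 1/322560
3j²(2 5 7; 0 -3 3) = Δ·Π!·Σ² = 18/1001  (sign +1)
combine: 4πI² = 825·21/715·18/1001 = 810/1859
take √, sign -1: I = -0.18620781

-0.186208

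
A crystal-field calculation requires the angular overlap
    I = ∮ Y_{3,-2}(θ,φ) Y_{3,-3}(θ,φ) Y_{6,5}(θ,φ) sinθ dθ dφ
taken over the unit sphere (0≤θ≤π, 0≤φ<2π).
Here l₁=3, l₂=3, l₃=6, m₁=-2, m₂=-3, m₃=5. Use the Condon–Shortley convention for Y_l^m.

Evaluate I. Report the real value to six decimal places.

m-sum 0 ✓  L=12 even ✓  0≤6≤6 ✓
Π(2lᵢ+1) = 7×7×13 = 637
triangle coeff Δ(3,3,6) = 1/12012
Σ_t [0,0]: t=0:+1/1296 = 1/1296
(3j)²=100/3003 [(3 3 6; 0 0 0)], sign=+1
Σ_t [0,0]: t=0:+1/86400 = 1/86400
(3j)²=1/26 [(3 3 6; -2 -3 5)], sign=-1
⇒ 4πI² = 350/429
I = (-1)√(350/429/(4π)) = -0.25480060

-0.254801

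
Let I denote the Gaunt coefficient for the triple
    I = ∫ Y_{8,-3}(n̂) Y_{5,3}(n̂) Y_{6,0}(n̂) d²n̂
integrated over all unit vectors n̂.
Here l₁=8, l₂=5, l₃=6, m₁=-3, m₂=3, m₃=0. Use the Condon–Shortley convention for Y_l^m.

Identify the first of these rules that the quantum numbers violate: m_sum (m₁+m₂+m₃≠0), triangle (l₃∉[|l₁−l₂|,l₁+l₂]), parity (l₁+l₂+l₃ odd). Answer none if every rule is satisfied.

m₁+m₂+m₃ = -3 + 3 + 0 = 0  ✓
triangle: |8−5|=3 ≤ l₃=6 ≤ 8+5=13  ✓
parity: l₁+l₂+l₃ = 19 is odd  ✗

parity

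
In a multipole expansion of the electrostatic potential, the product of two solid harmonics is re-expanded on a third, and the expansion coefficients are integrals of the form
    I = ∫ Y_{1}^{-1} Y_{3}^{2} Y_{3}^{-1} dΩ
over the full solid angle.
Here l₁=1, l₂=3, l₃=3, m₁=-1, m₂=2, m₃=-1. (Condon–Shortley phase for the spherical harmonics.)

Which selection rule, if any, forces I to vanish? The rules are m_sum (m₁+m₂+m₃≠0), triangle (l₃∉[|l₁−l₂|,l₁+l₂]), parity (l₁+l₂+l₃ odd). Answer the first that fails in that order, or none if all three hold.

parity

Σmᵢ = 0  ✓
l₃∈[|l₁−l₂|,l₁+l₂]=[2,4], have l₃=3  ✓
Σlᵢ = 7 ⇒ odd  ✗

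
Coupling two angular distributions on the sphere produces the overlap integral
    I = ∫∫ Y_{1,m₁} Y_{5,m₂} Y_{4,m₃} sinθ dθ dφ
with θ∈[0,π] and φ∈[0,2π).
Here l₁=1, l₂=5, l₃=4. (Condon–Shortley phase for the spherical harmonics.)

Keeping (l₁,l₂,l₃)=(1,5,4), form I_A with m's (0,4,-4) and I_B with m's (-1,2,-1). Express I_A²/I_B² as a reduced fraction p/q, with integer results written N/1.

Same 1,5,4: normalisation and zero-m 3j drop out of the ratio.
A: Δ: 2! 0! 8! / 11! → 1/495; sum: t=1:−1/40320 = -1/40320; 3j²(1 5 4; 0 4 -4) = Δ·Π!·Σ² = 1/55  (sign -1)
B: Δ: 2! 0! 8! / 11! → 1/495; sum: t=2:+1/1440 = 1/1440; 3j²(1 5 4; -1 2 -1) = Δ·Π!·Σ² = 7/165  (sign -1)
I_A²/I_B² = (1/55)/(7/165) = 3/7

3/7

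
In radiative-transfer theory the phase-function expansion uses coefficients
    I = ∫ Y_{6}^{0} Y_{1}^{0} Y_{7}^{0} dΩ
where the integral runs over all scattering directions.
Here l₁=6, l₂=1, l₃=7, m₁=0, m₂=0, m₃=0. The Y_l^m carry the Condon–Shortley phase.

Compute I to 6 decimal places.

0.244927

m-sum 0 ✓  L=14 even ✓  5≤7≤7 ✓
Π(2lᵢ+1) = 13×3×15 = 585
triangle coeff Δ(6,1,7) = 1/1365
Σ_t [0,0]: t=0:+1/518400 = 1/518400
(3j)²=7/195 [(6 1 7; 0 0 0)], sign=-1
(m-triple is (0,0,0) — same symbol as above.)
⇒ 4πI² = 49/65
I = (+1)√(49/65/(4π)) = 0.24492687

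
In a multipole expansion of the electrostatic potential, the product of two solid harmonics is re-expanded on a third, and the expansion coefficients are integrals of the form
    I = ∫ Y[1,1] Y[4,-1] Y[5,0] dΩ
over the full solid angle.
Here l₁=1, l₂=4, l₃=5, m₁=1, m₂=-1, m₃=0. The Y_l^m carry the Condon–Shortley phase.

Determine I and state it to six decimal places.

0.155288

m-sum 0 ✓  L=10 even ✓  3≤5≤5 ✓
Π(2lᵢ+1) = 3×9×11 = 297
triangle coeff Δ(1,4,5) = 1/495
Σ_t [0,0]: t=0:+1/576 = 1/576
(3j)²=5/99 [(1 4 5; 0 0 0)], sign=-1
Σ_t [0,0]: t=0:+1/1440 = 1/1440
(3j)²=2/99 [(1 4 5; 1 -1 0)], sign=-1
⇒ 4πI² = 10/33
I = (+1)√(10/33/(4π)) = 0.15528807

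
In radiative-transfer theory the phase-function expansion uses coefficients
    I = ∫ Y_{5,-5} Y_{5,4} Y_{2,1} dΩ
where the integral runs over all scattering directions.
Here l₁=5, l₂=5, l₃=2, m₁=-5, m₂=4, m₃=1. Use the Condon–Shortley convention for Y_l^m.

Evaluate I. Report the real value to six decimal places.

Checks pass: Σm=0; 12 even; l₃=2∈[0,10].
(2·5+1)(2·5+1)(2·2+1) = 605
Δ: 8! 2! 2! / 13! → 1/38610
sum: t=3:−1/2880 t=4:+1/576 t=5:−1/2880 = 1/960
3j²(5 5 2; 0 0 0) = Δ·Π!·Σ² = 10/429  (sign +1)
sum: t=8:+1/80640 = 1/80640
3j²(5 5 2; -5 4 1) = Δ·Π!·Σ² = 9/286  (sign -1)
combine: 4πI² = 605·10/429·9/286 = 75/169
take √, sign -1: I = -0.18792404

-0.187924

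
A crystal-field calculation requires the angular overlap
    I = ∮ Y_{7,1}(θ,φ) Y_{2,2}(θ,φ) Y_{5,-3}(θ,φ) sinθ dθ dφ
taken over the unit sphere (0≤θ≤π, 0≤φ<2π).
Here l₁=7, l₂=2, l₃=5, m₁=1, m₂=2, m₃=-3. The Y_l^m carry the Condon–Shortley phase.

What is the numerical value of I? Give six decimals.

Rules hold: Σm=0, L=14 even, 5≤5≤9.
N = 15·5·11 = 825
Δ = 4!·10!·0!/15! = 1/15015
Racah Σ t=2..2: t=2:+1/57600 = 1/57600
⇒ 3j(7 2 5; 0 0 0)² = 21/715, sgn -1
Racah Σ t=4..4: t=4:+1/1935360 = 1/1935360
⇒ 3j(7 2 5; 1 2 -3)² = 1/1001, sgn +1
4πI² = N·(3j₀)²·(3jₘ)² = 45/1859
I = -1·√(0.0242066/4π) = -0.04388960

-0.043890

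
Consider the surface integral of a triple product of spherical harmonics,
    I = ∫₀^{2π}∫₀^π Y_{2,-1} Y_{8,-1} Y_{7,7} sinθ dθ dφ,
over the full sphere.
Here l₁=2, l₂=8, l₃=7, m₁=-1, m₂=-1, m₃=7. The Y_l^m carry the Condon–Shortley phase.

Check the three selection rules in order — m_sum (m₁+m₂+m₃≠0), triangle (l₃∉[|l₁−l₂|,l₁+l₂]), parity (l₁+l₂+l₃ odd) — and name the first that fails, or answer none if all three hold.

m_sum

m₁+m₂+m₃ = -1 − 1 + 7 = 5  ✗
triangle: |2−8|=6 ≤ l₃=7 ≤ 2+8=10
parity: l₁+l₂+l₃ = 17 is odd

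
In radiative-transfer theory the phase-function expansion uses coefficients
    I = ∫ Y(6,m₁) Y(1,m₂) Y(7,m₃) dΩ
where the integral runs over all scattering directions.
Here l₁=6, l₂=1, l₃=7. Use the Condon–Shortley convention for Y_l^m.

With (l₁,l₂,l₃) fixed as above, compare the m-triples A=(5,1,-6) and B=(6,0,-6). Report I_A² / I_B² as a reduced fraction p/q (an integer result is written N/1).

6/1

Shared (l₁,l₂,l₃)=(6,1,7): N and (l;000)² cancel in I_A²/I_B².
A: Δ = 0!·12!·2!/15! = 1/1365; Racah Σ t=0..0: t=0:+1/79833600 = 1/79833600; ⇒ 3j(6 1 7; 5 1 -6)² = 2/35, sgn -1
B: Δ = 0!·12!·2!/15! = 1/1365; Racah Σ t=0..0: t=0:+1/479001600 = 1/479001600; ⇒ 3j(6 1 7; 6 0 -6)² = 1/105, sgn -1
I_A²/I_B² = (2/35)/(1/105) = 6/1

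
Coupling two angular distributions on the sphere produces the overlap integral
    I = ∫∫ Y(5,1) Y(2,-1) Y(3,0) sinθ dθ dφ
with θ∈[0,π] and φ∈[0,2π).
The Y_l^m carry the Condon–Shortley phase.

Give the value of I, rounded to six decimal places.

-0.214318

Checks pass: Σm=0; 10 even; l₃=3∈[3,7].
(2·5+1)(2·2+1)(2·3+1) = 385
Δ: 4! 6! 0! / 11! → 1/2310
sum: t=2:+1/144 = 1/144
3j²(5 2 3; 0 0 0) = Δ·Π!·Σ² = 10/231  (sign -1)
sum: t=1:−1/216 = -1/216
3j²(5 2 3; 1 -1 0) = Δ·Π!·Σ² = 8/231  (sign +1)
combine: 4πI² = 385·10/231·8/231 = 400/693
take √, sign -1: I = -0.21431790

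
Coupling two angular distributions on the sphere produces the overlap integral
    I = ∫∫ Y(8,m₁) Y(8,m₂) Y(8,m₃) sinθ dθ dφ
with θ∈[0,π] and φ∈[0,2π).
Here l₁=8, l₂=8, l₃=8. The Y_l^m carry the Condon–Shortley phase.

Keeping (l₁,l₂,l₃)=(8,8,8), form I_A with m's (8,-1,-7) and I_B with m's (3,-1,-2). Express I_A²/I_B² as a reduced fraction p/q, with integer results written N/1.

Same 8,8,8: normalisation and zero-m 3j drop out of the ratio.
A: Δ: 8! 8! 8! / 25! → 1/236637794250; sum: t=0:+1/8193540096000 = 1/8193540096000; 3j²(8 8 8; 8 -1 -7) = Δ·Π!·Σ² = 117/37145  (sign -1)
B: Δ: 8! 8! 8! / 25! → 1/236637794250; sum: t=0:+1/146313216000 t=1:−1/4180377600 t=2:+1/746496000 t=3:−1/597196800 t=4:+1/2090188800 t=5:−1/41803776000 = -11/97542144000; 3j²(8 8 8; 3 -1 -2) = Δ·Π!·Σ² = 594/482885  (sign -1)
I_A²/I_B² = (117/37145)/(594/482885) = 169/66

169/66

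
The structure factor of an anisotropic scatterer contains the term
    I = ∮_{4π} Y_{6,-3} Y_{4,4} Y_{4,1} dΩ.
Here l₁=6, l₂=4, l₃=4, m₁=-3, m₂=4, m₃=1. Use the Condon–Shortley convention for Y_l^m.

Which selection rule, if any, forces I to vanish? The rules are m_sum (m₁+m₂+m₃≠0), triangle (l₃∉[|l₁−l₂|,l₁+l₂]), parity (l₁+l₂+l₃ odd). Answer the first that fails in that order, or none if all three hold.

m_sum

Σmᵢ = 2  ✗
l₃∈[|l₁−l₂|,l₁+l₂]=[2,10], have l₃=4
Σlᵢ = 14 ⇒ even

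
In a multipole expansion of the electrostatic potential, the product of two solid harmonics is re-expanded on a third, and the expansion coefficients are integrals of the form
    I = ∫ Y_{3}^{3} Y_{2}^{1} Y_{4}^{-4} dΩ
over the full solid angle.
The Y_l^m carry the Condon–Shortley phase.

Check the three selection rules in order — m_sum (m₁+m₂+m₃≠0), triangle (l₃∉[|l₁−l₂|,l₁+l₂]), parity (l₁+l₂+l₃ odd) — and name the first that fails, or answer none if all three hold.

parity

Σmᵢ = 0  ✓
l₃∈[|l₁−l₂|,l₁+l₂]=[1,5], have l₃=4  ✓
Σlᵢ = 9 ⇒ odd  ✗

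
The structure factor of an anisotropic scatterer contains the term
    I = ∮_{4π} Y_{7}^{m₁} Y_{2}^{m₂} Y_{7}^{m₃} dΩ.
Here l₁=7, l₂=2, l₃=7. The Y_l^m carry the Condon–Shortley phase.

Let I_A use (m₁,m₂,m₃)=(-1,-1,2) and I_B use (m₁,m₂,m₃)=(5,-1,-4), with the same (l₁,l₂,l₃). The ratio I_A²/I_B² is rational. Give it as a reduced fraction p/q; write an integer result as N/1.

1/6

Same 7,2,7: normalisation and zero-m 3j drop out of the ratio.
A: Δ: 2! 12! 2! / 17! → 1/185640; sum: t=0:+1/1935360 t=1:−1/1209600 = -1/3225600; 3j²(7 2 7; -1 -1 2) = Δ·Π!·Σ² = 243/61880  (sign +1)
B: Δ: 2! 12! 2! / 17! → 1/185640; sum: t=0:+1/14515200 t=1:−1/79833600 = 1/17740800; 3j²(7 2 7; 5 -1 -4) = Δ·Π!·Σ² = 729/30940  (sign -1)
I_A²/I_B² = (243/61880)/(729/30940) = 1/6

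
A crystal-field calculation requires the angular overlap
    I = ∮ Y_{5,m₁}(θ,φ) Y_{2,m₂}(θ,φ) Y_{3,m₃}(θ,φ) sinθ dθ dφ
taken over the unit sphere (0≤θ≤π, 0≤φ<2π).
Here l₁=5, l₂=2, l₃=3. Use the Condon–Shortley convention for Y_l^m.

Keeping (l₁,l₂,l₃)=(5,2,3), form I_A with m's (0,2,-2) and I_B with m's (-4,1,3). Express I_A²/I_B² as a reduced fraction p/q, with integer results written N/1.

Same 5,2,3: normalisation and zero-m 3j drop out of the ratio.
A: Δ: 4! 6! 0! / 11! → 1/2310; sum: t=4:+1/2880 = 1/2880; 3j²(5 2 3; 0 2 -2) = Δ·Π!·Σ² = 1/462  (sign -1)
B: Δ: 4! 6! 0! / 11! → 1/2310; sum: t=3:−1/4320 = -1/4320; 3j²(5 2 3; -4 1 3) = Δ·Π!·Σ² = 2/55  (sign -1)
I_A²/I_B² = (1/462)/(2/55) = 5/84

5/84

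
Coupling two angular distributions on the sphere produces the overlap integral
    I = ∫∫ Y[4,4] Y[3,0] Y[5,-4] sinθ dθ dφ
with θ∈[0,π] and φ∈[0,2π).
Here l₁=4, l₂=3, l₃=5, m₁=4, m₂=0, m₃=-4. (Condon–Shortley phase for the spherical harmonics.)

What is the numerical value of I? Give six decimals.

-0.207724

m-sum 0 ✓  L=12 even ✓  1≤5≤7 ✓
Π(2lᵢ+1) = 9×7×11 = 693
triangle coeff Δ(4,3,5) = 1/180180
Σ_t [0,2]: t=0:+1/576 t=1:−1/144 t=2:+1/576 = -1/288
(3j)²=20/1001 [(4 3 5; 0 0 0)], sign=+1
Σ_t [0,0]: t=0:+1/8640 = 1/8640
(3j)²=28/715 [(4 3 5; 4 0 -4)], sign=-1
⇒ 4πI² = 1008/1859
I = (-1)√(1008/1859/(4π)) = -0.20772350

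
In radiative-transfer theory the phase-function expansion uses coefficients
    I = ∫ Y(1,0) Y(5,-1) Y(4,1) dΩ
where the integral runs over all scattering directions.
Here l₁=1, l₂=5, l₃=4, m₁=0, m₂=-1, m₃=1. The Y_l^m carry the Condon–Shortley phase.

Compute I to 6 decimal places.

m-sum 0 ✓  L=10 even ✓  4≤4≤6 ✓
Π(2lᵢ+1) = 3×11×9 = 297
triangle coeff Δ(1,5,4) = 1/495
Σ_t [1,1]: t=1:−1/576 = -1/576
(3j)²=5/99 [(1 5 4; 0 0 0)], sign=-1
Σ_t [1,1]: t=1:−1/720 = -1/720
(3j)²=8/165 [(1 5 4; 0 -1 1)], sign=+1
⇒ 4πI² = 8/11
I = (-1)√(8/11/(4π)) = -0.24057125

-0.240571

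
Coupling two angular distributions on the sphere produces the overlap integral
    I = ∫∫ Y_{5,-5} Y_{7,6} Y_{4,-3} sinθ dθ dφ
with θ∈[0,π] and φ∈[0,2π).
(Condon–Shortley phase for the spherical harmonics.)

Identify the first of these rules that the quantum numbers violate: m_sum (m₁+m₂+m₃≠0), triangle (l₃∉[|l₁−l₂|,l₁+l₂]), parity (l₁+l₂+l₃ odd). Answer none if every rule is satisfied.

azimuthal sum: -5 + 6 − 3 = -2  ✗
2 ≤ 4 ≤ 12 (triangle on l)
L = 5 + 7 + 4 = 16 (even)

m_sum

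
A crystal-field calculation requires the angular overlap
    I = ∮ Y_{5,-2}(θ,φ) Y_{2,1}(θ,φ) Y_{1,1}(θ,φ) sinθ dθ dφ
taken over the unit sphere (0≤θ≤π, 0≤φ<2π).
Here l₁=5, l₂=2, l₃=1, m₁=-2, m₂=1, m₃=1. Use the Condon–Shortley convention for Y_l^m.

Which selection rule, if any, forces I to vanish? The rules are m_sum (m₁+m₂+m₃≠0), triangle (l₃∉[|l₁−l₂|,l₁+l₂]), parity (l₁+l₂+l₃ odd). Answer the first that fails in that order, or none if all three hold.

m₁+m₂+m₃ = -2 + 1 + 1 = 0  ✓
triangle: |5−2|=3 ≤ l₃=1 ≤ 5+2=7  ✗
parity: l₁+l₂+l₃ = 8 is even

triangle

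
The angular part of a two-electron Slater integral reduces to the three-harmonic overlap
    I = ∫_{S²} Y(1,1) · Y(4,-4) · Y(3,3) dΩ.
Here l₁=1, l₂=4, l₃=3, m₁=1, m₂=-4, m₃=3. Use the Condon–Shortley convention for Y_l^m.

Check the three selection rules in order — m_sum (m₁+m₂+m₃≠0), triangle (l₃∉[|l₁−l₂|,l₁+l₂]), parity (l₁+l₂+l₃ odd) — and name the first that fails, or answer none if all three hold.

none

Σmᵢ = 0  ✓
l₃∈[|l₁−l₂|,l₁+l₂]=[3,5], have l₃=3  ✓
Σlᵢ = 8 ⇒ even  ✓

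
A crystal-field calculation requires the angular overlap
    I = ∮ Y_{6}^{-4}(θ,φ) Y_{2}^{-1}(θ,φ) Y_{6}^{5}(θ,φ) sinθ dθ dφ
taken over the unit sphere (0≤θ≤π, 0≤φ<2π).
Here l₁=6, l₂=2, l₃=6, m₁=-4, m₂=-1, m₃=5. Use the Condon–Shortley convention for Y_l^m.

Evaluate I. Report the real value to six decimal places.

Checks pass: Σm=0; 14 even; l₃=6∈[4,8].
(2·6+1)(2·2+1)(2·6+1) = 845
Δ: 2! 10! 2! / 15! → 1/90090
sum: t=0:+1/69120 t=1:−1/14400 t=2:+1/69120 = -7/172800
3j²(6 2 6; 0 0 0) = Δ·Π!·Σ² = 14/715  (sign -1)
sum: t=0:+1/7257600 t=1:−1/725760 = -1/806400
3j²(6 2 6; -4 -1 5) = Δ·Π!·Σ² = 27/910  (sign +1)
combine: 4πI² = 845·14/715·27/910 = 27/55
take √, sign -1: I = -0.19764945

-0.197649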